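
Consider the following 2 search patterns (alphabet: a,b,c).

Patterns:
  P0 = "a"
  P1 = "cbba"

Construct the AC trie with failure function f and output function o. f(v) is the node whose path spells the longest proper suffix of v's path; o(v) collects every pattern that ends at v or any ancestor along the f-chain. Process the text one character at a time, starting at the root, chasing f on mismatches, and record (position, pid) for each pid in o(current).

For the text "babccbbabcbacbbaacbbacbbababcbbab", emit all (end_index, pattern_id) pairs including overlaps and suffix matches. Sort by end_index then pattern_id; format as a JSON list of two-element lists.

Build automaton:
Trie (insert patterns):
  0='ε' goto a→1 c→2
  1='a' goto ·  [P0 ends]
  2='c' goto b→3
  3='cb' goto b→4
  4='cbb' goto a→5
  5='cbba' goto ·  [P1 ends]

BFS fail/out derivation:
  n1('a'): parent n0 fail=0; on 'a' 0 → fail=0;  out {0}∪∅={0}
  n2('c'): parent n0 fail=0; on 'c' 0 → fail=0;  out ∅∪∅=∅
  n3('cb'): parent n2 fail=0; on 'b' 0 → fail=0;  out ∅∪∅=∅
  n4('cbb'): parent n3 fail=0; on 'b' 0 → fail=0;  out ∅∪∅=∅
  n5('cbba'): parent n4 fail=0; on 'a' 0 → fail=1;  out {1}∪{0}={0,1}

Text stream:
[0] read 'b'  n0⇒n0
[1] read 'a'  n0⇒n1  → match P0@[1:1]
[2] read 'b'  n1⇒n0 (via fail)
[3] read 'c'  n0⇒n2
[4] read 'c'  n2⇒n2 (via fail)
[5] read 'b'  n2⇒n3
[6] read 'b'  n3⇒n4
[7] read 'a'  n4⇒n5  → match P0@[7:7],P1@[4:7]
[8] read 'b'  n5⇒n0 (via fail)
[9] read 'c'  n0⇒n2
[10] read 'b'  n2⇒n3
[11] read 'a'  n3⇒n1 (via fail)  → match P0@[11:11]
[12] read 'c'  n1⇒n2 (via fail)
[13] read 'b'  n2⇒n3
[14] read 'b'  n3⇒n4
[15] read 'a'  n4⇒n5  → match P0@[15:15],P1@[12:15]
[16] read 'a'  n5⇒n1 (via fail)  → match P0@[16:16]
[17] read 'c'  n1⇒n2 (via fail)
[18] read 'b'  n2⇒n3
[19] read 'b'  n3⇒n4
[20] read 'a'  n4⇒n5  → match P0@[20:20],P1@[17:20]
[21] read 'c'  n5⇒n2 (via fail)
[22] read 'b'  n2⇒n3
[23] read 'b'  n3⇒n4
[24] read 'a'  n4⇒n5  → match P0@[24:24],P1@[21:24]
[25] read 'b'  n5⇒n0 (via fail)
[26] read 'a'  n0⇒n1  → match P0@[26:26]
[27] read 'b'  n1⇒n0 (via fail)
[28] read 'c'  n0⇒n2
[29] read 'b'  n2⇒n3
[30] read 'b'  n3⇒n4
[31] read 'a'  n4⇒n5  → match P0@[31:31],P1@[28:31]
[32] read 'b'  n5⇒n0 (via fail)

All matches (sorted): [[1,0],[7,0],[7,1],[11,0],[15,0],[15,1],[16,0],[20,0],[20,1],[24,0],[24,1],[26,0],[31,0],[31,1]]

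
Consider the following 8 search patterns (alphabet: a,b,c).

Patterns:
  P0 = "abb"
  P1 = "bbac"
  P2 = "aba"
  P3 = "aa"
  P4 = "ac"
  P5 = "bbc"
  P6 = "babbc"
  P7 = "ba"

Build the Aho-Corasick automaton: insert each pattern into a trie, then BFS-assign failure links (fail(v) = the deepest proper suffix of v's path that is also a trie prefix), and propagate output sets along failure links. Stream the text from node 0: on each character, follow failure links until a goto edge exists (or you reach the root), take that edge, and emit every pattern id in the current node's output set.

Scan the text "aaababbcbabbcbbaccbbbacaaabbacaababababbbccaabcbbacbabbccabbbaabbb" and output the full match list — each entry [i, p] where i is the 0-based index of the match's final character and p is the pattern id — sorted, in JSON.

Build:
Trie (insert patterns):
  0='ε' goto a→1 b→4
  1='a' goto a→9 b→2 c→10
  2='ab' goto a→8 b→3
  3='abb' goto ·  [P0 ends]
  4='b' goto a→12 b→5
  5='bb' goto a→6 c→11
  6='bba' goto c→7
  7='bbac' goto ·  [P1 ends]
  8='aba' goto ·  [P2 ends]
  9='aa' goto ·  [P3 ends]
  10='ac' goto ·  [P4 ends]
  11='bbc' goto ·  [P5 ends]
  12='ba' goto b→13  [P7 ends]
  13='bab' goto b→14
  14='babb' goto c→15
  15='babbc' goto ·  [P6 ends]

Failure links (BFS by depth):
  n1('a'): parent n0 fail=0; on 'a' 0 → fail=0;  out ∅∪∅=∅
  n4('b'): parent n0 fail=0; on 'b' 0 → fail=0;  out ∅∪∅=∅
  n2('ab'): parent n1 fail=0; on 'b' 0 → fail=4;  out ∅∪∅=∅
  n5('bb'): parent n4 fail=0; on 'b' 0 → fail=4;  out ∅∪∅=∅
  n9('aa'): parent n1 fail=0; on 'a' 0 → fail=1;  out {3}∪∅={3}
  n10('ac'): parent n1 fail=0; on 'c' 0 → fail=0;  out {4}∪∅={4}
  n12('ba'): parent n4 fail=0; on 'a' 0 → fail=1;  out {7}∪∅={7}
  n3('abb'): parent n2 fail=4; on 'b' 4 → fail=5;  out {0}∪∅={0}
  n6('bba'): parent n5 fail=4; on 'a' 4 → fail=12;  out ∅∪{7}={7}
  n8('aba'): parent n2 fail=4; on 'a' 4 → fail=12;  out {2}∪{7}={2,7}
  n11('bbc'): parent n5 fail=4; on 'c' 4→0 → fail=0;  out {5}∪∅={5}
  n13('bab'): parent n12 fail=1; on 'b' 1 → fail=2;  out ∅∪∅=∅
  n7('bbac'): parent n6 fail=12; on 'c' 12→1 → fail=10;  out {1}∪{4}={1,4}
  n14('babb'): parent n13 fail=2; on 'b' 2 → fail=3;  out ∅∪{0}={0}
  n15('babbc'): parent n14 fail=3; on 'c' 3→5 → fail=11;  out {6}∪{5}={5,6}

Scan:
[0] read 'a'  n0⇒n1
[1] read 'a'  n1⇒n9  ** P3@[0:1]
[2] read 'a'  n9⇒n9 (fail-walked)  ** P3@[1:2]
[3] read 'b'  n9⇒n2 (fail-walked)
[4] read 'a'  n2⇒n8  ** P2@[2:4],P7@[3:4]
[5] read 'b'  n8⇒n13 (fail-walked)
[6] read 'b'  n13⇒n14  ** P0@[4:6]
[7] read 'c'  n14⇒n15  ** P5@[5:7],P6@[3:7]
[8] read 'b'  n15⇒n4 (fail-walked)
[9] read 'a'  n4⇒n12  ** P7@[8:9]
[10] read 'b'  n12⇒n13
[11] read 'b'  n13⇒n14  ** P0@[9:11]
[12] read 'c'  n14⇒n15  ** P5@[10:12],P6@[8:12]
[13] read 'b'  n15⇒n4 (fail-walked)
[14] read 'b'  n4⇒n5
[15] read 'a'  n5⇒n6  ** P7@[14:15]
[16] read 'c'  n6⇒n7  ** P1@[13:16],P4@[15:16]
[17] read 'c'  n7⇒n0 (fail-walked)
[18] read 'b'  n0⇒n4
[19] read 'b'  n4⇒n5
[20] read 'b'  n5⇒n5 (fail-walked)
[21] read 'a'  n5⇒n6  ** P7@[20:21]
[22] read 'c'  n6⇒n7  ** P1@[19:22],P4@[21:22]
[23] read 'a'  n7⇒n1 (fail-walked)
[24] read 'a'  n1⇒n9  ** P3@[23:24]
[25] read 'a'  n9⇒n9 (fail-walked)  ** P3@[24:25]
[26] read 'b'  n9⇒n2 (fail-walked)
[27] read 'b'  n2⇒n3  ** P0@[25:27]
[28] read 'a'  n3⇒n6 (fail-walked)  ** P7@[27:28]
[29] read 'c'  n6⇒n7  ** P1@[26:29],P4@[28:29]
[30] read 'a'  n7⇒n1 (fail-walked)
[31] read 'a'  n1⇒n9  ** P3@[30:31]
[32] read 'b'  n9⇒n2 (fail-walked)
[33] read 'a'  n2⇒n8  ** P2@[31:33],P7@[32:33]
[34] read 'b'  n8⇒n13 (fail-walked)
[35] read 'a'  n13⇒n8 (fail-walked)  ** P2@[33:35],P7@[34:35]
[36] read 'b'  n8⇒n13 (fail-walked)
[37] read 'a'  n13⇒n8 (fail-walked)  ** P2@[35:37],P7@[36:37]
[38] read 'b'  n8⇒n13 (fail-walked)
[39] read 'b'  n13⇒n14  ** P0@[37:39]
[40] read 'b'  n14⇒n5 (fail-walked)
[41] read 'c'  n5⇒n11  ** P5@[39:41]
[42] read 'c'  n11⇒n0 (fail-walked)
[43] read 'a'  n0⇒n1
[44] read 'a'  n1⇒n9  ** P3@[43:44]
[45] read 'b'  n9⇒n2 (fail-walked)
[46] read 'c'  n2⇒n0 (fail-walked)
[47] read 'b'  n0⇒n4
[48] read 'b'  n4⇒n5
[49] read 'a'  n5⇒n6  ** P7@[48:49]
[50] read 'c'  n6⇒n7  ** P1@[47:50],P4@[49:50]
[51] read 'b'  n7⇒n4 (fail-walked)
[52] read 'a'  n4⇒n12  ** P7@[51:52]
[53] read 'b'  n12⇒n13
[54] read 'b'  n13⇒n14  ** P0@[52:54]
[55] read 'c'  n14⇒n15  ** P5@[53:55],P6@[51:55]
[56] read 'c'  n15⇒n0 (fail-walked)
[57] read 'a'  n0⇒n1
[58] read 'b'  n1⇒n2
[59] read 'b'  n2⇒n3  ** P0@[57:59]
[60] read 'b'  n3⇒n5 (fail-walked)
[61] read 'a'  n5⇒n6  ** P7@[60:61]
[62] read 'a'  n6⇒n9 (fail-walked)  ** P3@[61:62]
[63] read 'b'  n9⇒n2 (fail-walked)
[64] read 'b'  n2⇒n3  ** P0@[62:64]
[65] read 'b'  n3⇒n5 (fail-walked)

Matches: [[1,3],[2,3],[4,2],[4,7],[6,0],[7,5],[7,6],[9,7],[11,0],[12,5],[12,6],[15,7],[16,1],[16,4],[21,7],[22,1],[22,4],[24,3],[25,3],[27,0],[28,7],[29,1],[29,4],[31,3],[33,2],[33,7],[35,2],[35,7],[37,2],[37,7],[39,0],[41,5],[44,3],[49,7],[50,1],[50,4],[52,7],[54,0],[55,5],[55,6],[59,0],[61,7],[62,3],[64,0]]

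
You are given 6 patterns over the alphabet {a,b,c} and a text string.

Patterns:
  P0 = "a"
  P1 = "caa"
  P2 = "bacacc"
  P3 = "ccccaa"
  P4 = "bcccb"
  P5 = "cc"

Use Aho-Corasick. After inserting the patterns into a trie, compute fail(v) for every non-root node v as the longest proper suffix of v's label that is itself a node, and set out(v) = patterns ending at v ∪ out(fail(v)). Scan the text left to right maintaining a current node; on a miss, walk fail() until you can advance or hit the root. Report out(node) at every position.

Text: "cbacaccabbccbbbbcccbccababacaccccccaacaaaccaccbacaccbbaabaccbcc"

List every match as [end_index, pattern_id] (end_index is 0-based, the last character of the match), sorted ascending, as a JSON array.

Construct AC machine:
Trie (insert patterns):
  n0 'ε': a→1 b→5 c→2
  n1 'a': ·  ←P0
  n2 'c': a→3 c→11
  n3 'ca': a→4
  n4 'caa': ·  ←P1
  n5 'b': a→6 c→16
  n6 'ba': c→7
  n7 'bac': a→8
  n8 'baca': c→9
  n9 'bacac': c→10
  n10 'bacacc': ·  ←P2
  n11 'cc': c→12  ←P5
  n12 'ccc': c→13
  n13 'cccc': a→14
  n14 'cccca': a→15
  n15 'ccccaa': ·  ←P3
  n16 'bc': c→17
  n17 'bcc': c→18
  n18 'bccc': b→19
  n19 'bcccb': ·  ←P4

BFS fail/out derivation:
  fail(1) 'a': from fail(0)=0 chase 'a': 0 ⇒ 0;  out={0}∪out(0)={0}
  fail(2) 'c': from fail(0)=0 chase 'c': 0 ⇒ 0;  out=∅∪out(0)=∅
  fail(5) 'b': from fail(0)=0 chase 'b': 0 ⇒ 0;  out=∅∪out(0)=∅
  fail(3) 'ca': from fail(2)=0 chase 'a': 0 ⇒ 1;  out=∅∪out(1)={0}
  fail(6) 'ba': from fail(5)=0 chase 'a': 0 ⇒ 1;  out=∅∪out(1)={0}
  fail(11) 'cc': from fail(2)=0 chase 'c': 0 ⇒ 2;  out={5}∪out(2)={5}
  fail(16) 'bc': from fail(5)=0 chase 'c': 0 ⇒ 2;  out=∅∪out(2)=∅
  fail(4) 'caa': from fail(3)=1 chase 'a': 1→0 ⇒ 1;  out={1}∪out(1)={0,1}
  fail(7) 'bac': from fail(6)=1 chase 'c': 1→0 ⇒ 2;  out=∅∪out(2)=∅
  fail(12) 'ccc': from fail(11)=2 chase 'c': 2 ⇒ 11;  out=∅∪out(11)={5}
  fail(17) 'bcc': from fail(16)=2 chase 'c': 2 ⇒ 11;  out=∅∪out(11)={5}
  fail(8) 'baca': from fail(7)=2 chase 'a': 2 ⇒ 3;  out=∅∪out(3)={0}
  fail(13) 'cccc': from fail(12)=11 chase 'c': 11 ⇒ 12;  out=∅∪out(12)={5}
  fail(18) 'bccc': from fail(17)=11 chase 'c': 11 ⇒ 12;  out=∅∪out(12)={5}
  fail(9) 'bacac': from fail(8)=3 chase 'c': 3→1→0 ⇒ 2;  out=∅∪out(2)=∅
  fail(14) 'cccca': from fail(13)=12 chase 'a': 12→11→2 ⇒ 3;  out=∅∪out(3)={0}
  fail(19) 'bcccb': from fail(18)=12 chase 'b': 12→11→2→0 ⇒ 5;  out={4}∪out(5)={4}
  fail(10) 'bacacc': from fail(9)=2 chase 'c': 2 ⇒ 11;  out={2}∪out(11)={2,5}
  fail(15) 'ccccaa': from fail(14)=3 chase 'a': 3 ⇒ 4;  out={3}∪out(4)={0,1,3}

Text stream:
pos 0 'c': at 2
pos 1 'b': at 5 (fail-walked)
pos 2 'a': at 6  → match P0@[2:2]
pos 3 'c': at 7
pos 4 'a': at 8  → match P0@[4:4]
pos 5 'c': at 9
pos 6 'c': at 10  → match P2@[1:6],P5@[5:6]
pos 7 'a': at 3 (fail-walked)  → match P0@[7:7]
pos 8 'b': at 5 (fail-walked)
pos 9 'b': at 5 (fail-walked)
pos 10 'c': at 16
pos 11 'c': at 17  → match P5@[10:11]
pos 12 'b': at 5 (fail-walked)
pos 13 'b': at 5 (fail-walked)
pos 14 'b': at 5 (fail-walked)
pos 15 'b': at 5 (fail-walked)
pos 16 'c': at 16
pos 17 'c': at 17  → match P5@[16:17]
pos 18 'c': at 18  → match P5@[17:18]
pos 19 'b': at 19  → match P4@[15:19]
pos 20 'c': at 16 (fail-walked)
pos 21 'c': at 17  → match P5@[20:21]
pos 22 'a': at 3 (fail-walked)  → match P0@[22:22]
pos 23 'b': at 5 (fail-walked)
pos 24 'a': at 6  → match P0@[24:24]
pos 25 'b': at 5 (fail-walked)
pos 26 'a': at 6  → match P0@[26:26]
pos 27 'c': at 7
pos 28 'a': at 8  → match P0@[28:28]
pos 29 'c': at 9
pos 30 'c': at 10  → match P2@[25:30],P5@[29:30]
pos 31 'c': at 12 (fail-walked)  → match P5@[30:31]
pos 32 'c': at 13  → match P5@[31:32]
pos 33 'c': at 13 (fail-walked)  → match P5@[32:33]
pos 34 'c': at 13 (fail-walked)  → match P5@[33:34]
pos 35 'a': at 14  → match P0@[35:35]
pos 36 'a': at 15  → match P0@[36:36],P1@[34:36],P3@[31:36]
pos 37 'c': at 2 (fail-walked)
pos 38 'a': at 3  → match P0@[38:38]
pos 39 'a': at 4  → match P0@[39:39],P1@[37:39]
pos 40 'a': at 1 (fail-walked)  → match P0@[40:40]
pos 41 'c': at 2 (fail-walked)
pos 42 'c': at 11  → match P5@[41:42]
pos 43 'a': at 3 (fail-walked)  → match P0@[43:43]
pos 44 'c': at 2 (fail-walked)
pos 45 'c': at 11  → match P5@[44:45]
pos 46 'b': at 5 (fail-walked)
pos 47 'a': at 6  → match P0@[47:47]
pos 48 'c': at 7
pos 49 'a': at 8  → match P0@[49:49]
pos 50 'c': at 9
pos 51 'c': at 10  → match P2@[46:51],P5@[50:51]
pos 52 'b': at 5 (fail-walked)
pos 53 'b': at 5 (fail-walked)
pos 54 'a': at 6  → match P0@[54:54]
pos 55 'a': at 1 (fail-walked)  → match P0@[55:55]
pos 56 'b': at 5 (fail-walked)
pos 57 'a': at 6  → match P0@[57:57]
pos 58 'c': at 7
pos 59 'c': at 11 (fail-walked)  → match P5@[58:59]
pos 60 'b': at 5 (fail-walked)
pos 61 'c': at 16
pos 62 'c': at 17  → match P5@[61:62]

All matches (sorted): [[2,0],[4,0],[6,2],[6,5],[7,0],[11,5],[17,5],[18,5],[19,4],[21,5],[22,0],[24,0],[26,0],[28,0],[30,2],[30,5],[31,5],[32,5],[33,5],[34,5],[35,0],[36,0],[36,1],[36,3],[38,0],[39,0],[39,1],[40,0],[42,5],[43,0],[45,5],[47,0],[49,0],[51,2],[51,5],[54,0],[55,0],[57,0],[59,5],[62,5]]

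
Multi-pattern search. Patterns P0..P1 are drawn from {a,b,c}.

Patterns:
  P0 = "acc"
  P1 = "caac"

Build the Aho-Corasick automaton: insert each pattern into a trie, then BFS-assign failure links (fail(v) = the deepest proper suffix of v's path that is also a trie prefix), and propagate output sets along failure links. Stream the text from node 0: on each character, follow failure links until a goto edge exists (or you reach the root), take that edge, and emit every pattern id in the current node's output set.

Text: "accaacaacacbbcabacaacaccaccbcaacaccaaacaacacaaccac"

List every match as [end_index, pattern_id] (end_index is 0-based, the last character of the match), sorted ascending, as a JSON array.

Build:
Trie (insert patterns):
  0='ε' goto a→1 c→4
  1='a' goto c→2
  2='ac' goto c→3
  3='acc' goto ·  ←P0
  4='c' goto a→5
  5='ca' goto a→6
  6='caa' goto c→7
  7='caac' goto ·  ←P1

BFS fail/out derivation:
  n1('a'): parent n0 fail=0; on 'a' 0 → fail=0;  out ∅∪∅=∅
  n4('c'): parent n0 fail=0; on 'c' 0 → fail=0;  out ∅∪∅=∅
  n2('ac'): parent n1 fail=0; on 'c' 0 → fail=4;  out ∅∪∅=∅
  n5('ca'): parent n4 fail=0; on 'a' 0 → fail=1;  out ∅∪∅=∅
  n3('acc'): parent n2 fail=4; on 'c' 4→0 → fail=4;  out {0}∪∅={0}
  n6('caa'): parent n5 fail=1; on 'a' 1→0 → fail=1;  out ∅∪∅=∅
  n7('caac'): parent n6 fail=1; on 'c' 1 → fail=2;  out {1}∪∅={1}

Text stream:
pos 0 'a': at 1
pos 1 'c': at 2
pos 2 'c': at 3  → match P0@[0:2]
pos 3 'a': at 5 (fail-walked)
pos 4 'a': at 6
pos 5 'c': at 7  → match P1@[2:5]
pos 6 'a': at 5 (fail-walked)
pos 7 'a': at 6
pos 8 'c': at 7  → match P1@[5:8]
pos 9 'a': at 5 (fail-walked)
pos 10 'c': at 2 (fail-walked)
pos 11 'b': at 0 (fail-walked)
pos 12 'b': at 0
pos 13 'c': at 4
pos 14 'a': at 5
pos 15 'b': at 0 (fail-walked)
pos 16 'a': at 1
pos 17 'c': at 2
pos 18 'a': at 5 (fail-walked)
pos 19 'a': at 6
pos 20 'c': at 7  → match P1@[17:20]
pos 21 'a': at 5 (fail-walked)
pos 22 'c': at 2 (fail-walked)
pos 23 'c': at 3  → match P0@[21:23]
pos 24 'a': at 5 (fail-walked)
pos 25 'c': at 2 (fail-walked)
pos 26 'c': at 3  → match P0@[24:26]
pos 27 'b': at 0 (fail-walked)
pos 28 'c': at 4
pos 29 'a': at 5
pos 30 'a': at 6
pos 31 'c': at 7  → match P1@[28:31]
pos 32 'a': at 5 (fail-walked)
pos 33 'c': at 2 (fail-walked)
pos 34 'c': at 3  → match P0@[32:34]
pos 35 'a': at 5 (fail-walked)
pos 36 'a': at 6
pos 37 'a': at 1 (fail-walked)
pos 38 'c': at 2
pos 39 'a': at 5 (fail-walked)
pos 40 'a': at 6
pos 41 'c': at 7  → match P1@[38:41]
pos 42 'a': at 5 (fail-walked)
pos 43 'c': at 2 (fail-walked)
pos 44 'a': at 5 (fail-walked)
pos 45 'a': at 6
pos 46 'c': at 7  → match P1@[43:46]
pos 47 'c': at 3 (fail-walked)  → match P0@[45:47]
pos 48 'a': at 5 (fail-walked)
pos 49 'c': at 2 (fail-walked)

Matches: [[2,0],[5,1],[8,1],[20,1],[23,0],[26,0],[31,1],[34,0],[41,1],[46,1],[47,0]]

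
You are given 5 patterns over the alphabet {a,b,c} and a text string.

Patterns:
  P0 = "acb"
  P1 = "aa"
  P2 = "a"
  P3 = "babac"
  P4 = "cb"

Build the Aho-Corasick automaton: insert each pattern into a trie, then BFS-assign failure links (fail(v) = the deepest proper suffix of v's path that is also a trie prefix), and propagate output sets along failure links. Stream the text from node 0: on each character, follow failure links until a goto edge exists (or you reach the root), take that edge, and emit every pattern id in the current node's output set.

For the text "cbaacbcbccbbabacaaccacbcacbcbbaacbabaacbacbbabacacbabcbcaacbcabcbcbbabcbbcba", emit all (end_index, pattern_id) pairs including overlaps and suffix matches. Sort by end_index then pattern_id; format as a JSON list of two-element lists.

Construct AC machine:
Trie (insert patterns):
  n0 'ε': a→1 b→5 c→10
  n1 'a': a→4 c→2  ←P2
  n2 'ac': b→3
  n3 'acb': ·  ←P0
  n4 'aa': ·  ←P1
  n5 'b': a→6
  n6 'ba': b→7
  n7 'bab': a→8
  n8 'baba': c→9
  n9 'babac': ·  ←P3
  n10 'c': b→11
  n11 'cb': ·  ←P4

BFS fail/out derivation:
  n1('a'): parent n0 fail=0; on 'a' 0 → fail=0;  out {2}∪∅={2}
  n5('b'): parent n0 fail=0; on 'b' 0 → fail=0;  out ∅∪∅=∅
  n10('c'): parent n0 fail=0; on 'c' 0 → fail=0;  out ∅∪∅=∅
  n2('ac'): parent n1 fail=0; on 'c' 0 → fail=10;  out ∅∪∅=∅
  n4('aa'): parent n1 fail=0; on 'a' 0 → fail=1;  out {1}∪{2}={1,2}
  n6('ba'): parent n5 fail=0; on 'a' 0 → fail=1;  out ∅∪{2}={2}
  n11('cb'): parent n10 fail=0; on 'b' 0 → fail=5;  out {4}∪∅={4}
  n3('acb'): parent n2 fail=10; on 'b' 10 → fail=11;  out {0}∪{4}={0,4}
  n7('bab'): parent n6 fail=1; on 'b' 1→0 → fail=5;  out ∅∪∅=∅
  n8('baba'): parent n7 fail=5; on 'a' 5 → fail=6;  out ∅∪{2}={2}
  n9('babac'): parent n8 fail=6; on 'c' 6→1 → fail=2;  out {3}∪∅={3}

Text stream:
[0] read 'c'  n0⇒n10
[1] read 'b'  n10⇒n11  → match P4@[0:1]
[2] read 'a'  n11⇒n6 ·f  → match P2@[2:2]
[3] read 'a'  n6⇒n4 ·f  → match P1@[2:3],P2@[3:3]
[4] read 'c'  n4⇒n2 ·f
[5] read 'b'  n2⇒n3  → match P0@[3:5],P4@[4:5]
[6] read 'c'  n3⇒n10 ·f
[7] read 'b'  n10⇒n11  → match P4@[6:7]
[8] read 'c'  n11⇒n10 ·f
[9] read 'c'  n10⇒n10 ·f
[10] read 'b'  n10⇒n11  → match P4@[9:10]
[11] read 'b'  n11⇒n5 ·f
[12] read 'a'  n5⇒n6  → match P2@[12:12]
[13] read 'b'  n6⇒n7
[14] read 'a'  n7⇒n8  → match P2@[14:14]
[15] read 'c'  n8⇒n9  → match P3@[11:15]
[16] read 'a'  n9⇒n1 ·f  → match P2@[16:16]
[17] read 'a'  n1⇒n4  → match P1@[16:17],P2@[17:17]
[18] read 'c'  n4⇒n2 ·f
[19] read 'c'  n2⇒n10 ·f
[20] read 'a'  n10⇒n1 ·f  → match P2@[20:20]
[21] read 'c'  n1⇒n2
[22] read 'b'  n2⇒n3  → match P0@[20:22],P4@[21:22]
[23] read 'c'  n3⇒n10 ·f
[24] read 'a'  n10⇒n1 ·f  → match P2@[24:24]
[25] read 'c'  n1⇒n2
[26] read 'b'  n2⇒n3  → match P0@[24:26],P4@[25:26]
[27] read 'c'  n3⇒n10 ·f
[28] read 'b'  n10⇒n11  → match P4@[27:28]
[29] read 'b'  n11⇒n5 ·f
[30] read 'a'  n5⇒n6  → match P2@[30:30]
[31] read 'a'  n6⇒n4 ·f  → match P1@[30:31],P2@[31:31]
[32] read 'c'  n4⇒n2 ·f
[33] read 'b'  n2⇒n3  → match P0@[31:33],P4@[32:33]
[34] read 'a'  n3⇒n6 ·f  → match P2@[34:34]
[35] read 'b'  n6⇒n7
[36] read 'a'  n7⇒n8  → match P2@[36:36]
[37] read 'a'  n8⇒n4 ·f  → match P1@[36:37],P2@[37:37]
[38] read 'c'  n4⇒n2 ·f
[39] read 'b'  n2⇒n3  → match P0@[37:39],P4@[38:39]
[40] read 'a'  n3⇒n6 ·f  → match P2@[40:40]
[41] read 'c'  n6⇒n2 ·f
[42] read 'b'  n2⇒n3  → match P0@[40:42],P4@[41:42]
[43] read 'b'  n3⇒n5 ·f
[44] read 'a'  n5⇒n6  → match P2@[44:44]
[45] read 'b'  n6⇒n7
[46] read 'a'  n7⇒n8  → match P2@[46:46]
[47] read 'c'  n8⇒n9  → match P3@[43:47]
[48] read 'a'  n9⇒n1 ·f  → match P2@[48:48]
[49] read 'c'  n1⇒n2
[50] read 'b'  n2⇒n3  → match P0@[48:50],P4@[49:50]
[51] read 'a'  n3⇒n6 ·f  → match P2@[51:51]
[52] read 'b'  n6⇒n7
[53] read 'c'  n7⇒n10 ·f
[54] read 'b'  n10⇒n11  → match P4@[53:54]
[55] read 'c'  n11⇒n10 ·f
[56] read 'a'  n10⇒n1 ·f  → match P2@[56:56]
[57] read 'a'  n1⇒n4  → match P1@[56:57],P2@[57:57]
[58] read 'c'  n4⇒n2 ·f
[59] read 'b'  n2⇒n3  → match P0@[57:59],P4@[58:59]
[60] read 'c'  n3⇒n10 ·f
[61] read 'a'  n10⇒n1 ·f  → match P2@[61:61]
[62] read 'b'  n1⇒n5 ·f
[63] read 'c'  n5⇒n10 ·f
[64] read 'b'  n10⇒n11  → match P4@[63:64]
[65] read 'c'  n11⇒n10 ·f
[66] read 'b'  n10⇒n11  → match P4@[65:66]
[67] read 'b'  n11⇒n5 ·f
[68] read 'a'  n5⇒n6  → match P2@[68:68]
[69] read 'b'  n6⇒n7
[70] read 'c'  n7⇒n10 ·f
[71] read 'b'  n10⇒n11  → match P4@[70:71]
[72] read 'b'  n11⇒n5 ·f
[73] read 'c'  n5⇒n10 ·f
[74] read 'b'  n10⇒n11  → match P4@[73:74]
[75] read 'a'  n11⇒n6 ·f  → match P2@[75:75]

Matches: [[1,4],[2,2],[3,1],[3,2],[5,0],[5,4],[7,4],[10,4],[12,2],[14,2],[15,3],[16,2],[17,1],[17,2],[20,2],[22,0],[22,4],[24,2],[26,0],[26,4],[28,4],[30,2],[31,1],[31,2],[33,0],[33,4],[34,2],[36,2],[37,1],[37,2],[39,0],[39,4],[40,2],[42,0],[42,4],[44,2],[46,2],[47,3],[48,2],[50,0],[50,4],[51,2],[54,4],[56,2],[57,1],[57,2],[59,0],[59,4],[61,2],[64,4],[66,4],[68,2],[71,4],[74,4],[75,2]]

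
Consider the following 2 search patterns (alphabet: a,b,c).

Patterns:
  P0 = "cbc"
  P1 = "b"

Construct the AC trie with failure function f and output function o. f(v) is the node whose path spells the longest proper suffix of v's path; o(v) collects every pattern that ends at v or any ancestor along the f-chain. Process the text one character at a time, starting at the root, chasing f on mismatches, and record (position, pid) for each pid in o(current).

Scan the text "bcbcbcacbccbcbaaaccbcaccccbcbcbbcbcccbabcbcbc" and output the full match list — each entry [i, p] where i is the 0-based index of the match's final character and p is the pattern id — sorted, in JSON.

Construct AC machine:
Trie nodes:
  n0 'ε': b→4 c→1
  n1 'c': b→2
  n2 'cb': c→3
  n3 'cbc': ·  ←P0
  n4 'b': ·  ←P1

Failure links (BFS by depth):
  fail(1) 'c': from fail(0)=0 chase 'c': 0 ⇒ 0;  out=∅∪out(0)=∅
  fail(4) 'b': from fail(0)=0 chase 'b': 0 ⇒ 0;  out={1}∪out(0)={1}
  fail(2) 'cb': from fail(1)=0 chase 'b': 0 ⇒ 4;  out=∅∪out(4)={1}
  fail(3) 'cbc': from fail(2)=4 chase 'c': 4→0 ⇒ 1;  out={0}∪out(1)={0}

Run:
i=0 'b': node 0→4  → match P1@[0:0]
i=1 'c': node 4→1 (via fail)
i=2 'b': node 1→2  → match P1@[2:2]
i=3 'c': node 2→3  → match P0@[1:3]
i=4 'b': node 3→2 (via fail)  → match P1@[4:4]
i=5 'c': node 2→3  → match P0@[3:5]
i=6 'a': node 3→0 (via fail)
i=7 'c': node 0→1
i=8 'b': node 1→2  → match P1@[8:8]
i=9 'c': node 2→3  → match P0@[7:9]
i=10 'c': node 3→1 (via fail)
i=11 'b': node 1→2  → match P1@[11:11]
i=12 'c': node 2→3  → match P0@[10:12]
i=13 'b': node 3→2 (via fail)  → match P1@[13:13]
i=14 'a': node 2→0 (via fail)
i=15 'a': node 0→0
i=16 'a': node 0→0
i=17 'c': node 0→1
i=18 'c': node 1→1 (via fail)
i=19 'b': node 1→2  → match P1@[19:19]
i=20 'c': node 2→3  → match P0@[18:20]
i=21 'a': node 3→0 (via fail)
i=22 'c': node 0→1
i=23 'c': node 1→1 (via fail)
i=24 'c': node 1→1 (via fail)
i=25 'c': node 1→1 (via fail)
i=26 'b': node 1→2  → match P1@[26:26]
i=27 'c': node 2→3  → match P0@[25:27]
i=28 'b': node 3→2 (via fail)  → match P1@[28:28]
i=29 'c': node 2→3  → match P0@[27:29]
i=30 'b': node 3→2 (via fail)  → match P1@[30:30]
i=31 'b': node 2→4 (via fail)  → match P1@[31:31]
i=32 'c': node 4→1 (via fail)
i=33 'b': node 1→2  → match P1@[33:33]
i=34 'c': node 2→3  → match P0@[32:34]
i=35 'c': node 3→1 (via fail)
i=36 'c': node 1→1 (via fail)
i=37 'b': node 1→2  → match P1@[37:37]
i=38 'a': node 2→0 (via fail)
i=39 'b': node 0→4  → match P1@[39:39]
i=40 'c': node 4→1 (via fail)
i=41 'b': node 1→2  → match P1@[41:41]
i=42 'c': node 2→3  → match P0@[40:42]
i=43 'b': node 3→2 (via fail)  → match P1@[43:43]
i=44 'c': node 2→3  → match P0@[42:44]

All matches (sorted): [[0,1],[2,1],[3,0],[4,1],[5,0],[8,1],[9,0],[11,1],[12,0],[13,1],[19,1],[20,0],[26,1],[27,0],[28,1],[29,0],[30,1],[31,1],[33,1],[34,0],[37,1],[39,1],[41,1],[42,0],[43,1],[44,0]]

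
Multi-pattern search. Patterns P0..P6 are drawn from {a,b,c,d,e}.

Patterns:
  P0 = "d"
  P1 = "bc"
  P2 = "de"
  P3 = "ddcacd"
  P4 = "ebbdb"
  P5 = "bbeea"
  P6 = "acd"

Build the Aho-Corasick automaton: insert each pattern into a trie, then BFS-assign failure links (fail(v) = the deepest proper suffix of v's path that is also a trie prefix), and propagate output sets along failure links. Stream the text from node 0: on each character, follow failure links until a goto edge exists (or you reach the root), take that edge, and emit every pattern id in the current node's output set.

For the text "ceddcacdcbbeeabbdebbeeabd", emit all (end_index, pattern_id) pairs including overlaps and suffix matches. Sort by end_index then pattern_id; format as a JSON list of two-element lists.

Build automaton:
Trie (insert patterns):
  n0 'ε': a→19 b→2 d→1 e→10
  n1 'd': d→5 e→4  ←P0
  n2 'b': b→15 c→3
  n3 'bc': ·  ←P1
  n4 'de': ·  ←P2
  n5 'dd': c→6
  n6 'ddc': a→7
  n7 'ddca': c→8
  n8 'ddcac': d→9
  n9 'ddcacd': ·  ←P3
  n10 'e': b→11
  n11 'eb': b→12
  n12 'ebb': d→13
  n13 'ebbd': b→14
  n14 'ebbdb': ·  ←P4
  n15 'bb': e→16
  n16 'bbe': e→17
  n17 'bbee': a→18
  n18 'bbeea': ·  ←P5
  n19 'a': c→20
  n20 'ac': d→21
  n21 'acd': ·  ←P6

BFS fail/out derivation:
  fail(1) 'd': from fail(0)=0 chase 'd': 0 ⇒ 0;  out={0}∪out(0)={0}
  fail(2) 'b': from fail(0)=0 chase 'b': 0 ⇒ 0;  out=∅∪out(0)=∅
  fail(10) 'e': from fail(0)=0 chase 'e': 0 ⇒ 0;  out=∅∪out(0)=∅
  fail(19) 'a': from fail(0)=0 chase 'a': 0 ⇒ 0;  out=∅∪out(0)=∅
  fail(3) 'bc': from fail(2)=0 chase 'c': 0 ⇒ 0;  out={1}∪out(0)={1}
  fail(4) 'de': from fail(1)=0 chase 'e': 0 ⇒ 10;  out={2}∪out(10)={2}
  fail(5) 'dd': from fail(1)=0 chase 'd': 0 ⇒ 1;  out=∅∪out(1)={0}
  fail(11) 'eb': from fail(10)=0 chase 'b': 0 ⇒ 2;  out=∅∪out(2)=∅
  fail(15) 'bb': from fail(2)=0 chase 'b': 0 ⇒ 2;  out=∅∪out(2)=∅
  fail(20) 'ac': from fail(19)=0 chase 'c': 0 ⇒ 0;  out=∅∪out(0)=∅
  fail(6) 'ddc': from fail(5)=1 chase 'c': 1→0 ⇒ 0;  out=∅∪out(0)=∅
  fail(12) 'ebb': from fail(11)=2 chase 'b': 2 ⇒ 15;  out=∅∪out(15)=∅
  fail(16) 'bbe': from fail(15)=2 chase 'e': 2→0 ⇒ 10;  out=∅∪out(10)=∅
  fail(21) 'acd': from fail(20)=0 chase 'd': 0 ⇒ 1;  out={6}∪out(1)={0,6}
  fail(7) 'ddca': from fail(6)=0 chase 'a': 0 ⇒ 19;  out=∅∪out(19)=∅
  fail(13) 'ebbd': from fail(12)=15 chase 'd': 15→2→0 ⇒ 1;  out=∅∪out(1)={0}
  fail(17) 'bbee': from fail(16)=10 chase 'e': 10→0 ⇒ 10;  out=∅∪out(10)=∅
  fail(8) 'ddcac': from fail(7)=19 chase 'c': 19 ⇒ 20;  out=∅∪out(20)=∅
  fail(14) 'ebbdb': from fail(13)=1 chase 'b': 1→0 ⇒ 2;  out={4}∪out(2)={4}
  fail(18) 'bbeea': from fail(17)=10 chase 'a': 10→0 ⇒ 19;  out={5}∪out(19)={5}
  fail(9) 'ddcacd': from fail(8)=20 chase 'd': 20 ⇒ 21;  out={3}∪out(21)={0,3,6}

Scan:
i=0 'c': node 0→0
i=1 'e': node 0→10
i=2 'd': node 10→1 (fail-walked)  → match P0@[2:2]
i=3 'd': node 1→5  → match P0@[3:3]
i=4 'c': node 5→6
i=5 'a': node 6→7
i=6 'c': node 7→8
i=7 'd': node 8→9  → match P0@[7:7],P3@[2:7],P6@[5:7]
i=8 'c': node 9→0 (fail-walked)
i=9 'b': node 0→2
i=10 'b': node 2→15
i=11 'e': node 15→16
i=12 'e': node 16→17
i=13 'a': node 17→18  → match P5@[9:13]
i=14 'b': node 18→2 (fail-walked)
i=15 'b': node 2→15
i=16 'd': node 15→1 (fail-walked)  → match P0@[16:16]
i=17 'e': node 1→4  → match P2@[16:17]
i=18 'b': node 4→11 (fail-walked)
i=19 'b': node 11→12
i=20 'e': node 12→16 (fail-walked)
i=21 'e': node 16→17
i=22 'a': node 17→18  → match P5@[18:22]
i=23 'b': node 18→2 (fail-walked)
i=24 'd': node 2→1 (fail-walked)  → match P0@[24:24]

All matches (sorted): [[2,0],[3,0],[7,0],[7,3],[7,6],[13,5],[16,0],[17,2],[22,5],[24,0]]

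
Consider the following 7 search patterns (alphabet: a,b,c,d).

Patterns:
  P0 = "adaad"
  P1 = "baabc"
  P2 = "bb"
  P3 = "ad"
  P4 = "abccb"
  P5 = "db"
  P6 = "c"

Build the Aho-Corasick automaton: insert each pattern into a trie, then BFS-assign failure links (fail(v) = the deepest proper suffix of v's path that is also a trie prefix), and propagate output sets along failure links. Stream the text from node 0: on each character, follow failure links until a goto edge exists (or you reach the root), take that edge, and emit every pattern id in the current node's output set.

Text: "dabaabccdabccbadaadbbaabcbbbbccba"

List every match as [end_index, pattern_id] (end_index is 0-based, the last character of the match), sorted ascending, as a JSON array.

Build:
Trie (insert patterns):
  0='ε' goto a→1 b→6 c→18 d→16
  1='a' goto b→12 d→2
  2='ad' goto a→3  [P3 ends]
  3='ada' goto a→4
  4='adaa' goto d→5
  5='adaad' goto ·  [P0 ends]
  6='b' goto a→7 b→11
  7='ba' goto a→8
  8='baa' goto b→9
  9='baab' goto c→10
  10='baabc' goto ·  [P1 ends]
  11='bb' goto ·  [P2 ends]
  12='ab' goto c→13
  13='abc' goto c→14
  14='abcc' goto b→15
  15='abccb' goto ·  [P4 ends]
  16='d' goto b→17
  17='db' goto ·  [P5 ends]
  18='c' goto ·  [P6 ends]

BFS fail/out derivation:
  n1('a'): parent n0 fail=0; on 'a' 0 → fail=0;  out ∅∪∅=∅
  n6('b'): parent n0 fail=0; on 'b' 0 → fail=0;  out ∅∪∅=∅
  n16('d'): parent n0 fail=0; on 'd' 0 → fail=0;  out ∅∪∅=∅
  n18('c'): parent n0 fail=0; on 'c' 0 → fail=0;  out {6}∪∅={6}
  n2('ad'): parent n1 fail=0; on 'd' 0 → fail=16;  out {3}∪∅={3}
  n7('ba'): parent n6 fail=0; on 'a' 0 → fail=1;  out ∅∪∅=∅
  n11('bb'): parent n6 fail=0; on 'b' 0 → fail=6;  out {2}∪∅={2}
  n12('ab'): parent n1 fail=0; on 'b' 0 → fail=6;  out ∅∪∅=∅
  n17('db'): parent n16 fail=0; on 'b' 0 → fail=6;  out {5}∪∅={5}
  n3('ada'): parent n2 fail=16; on 'a' 16→0 → fail=1;  out ∅∪∅=∅
  n8('baa'): parent n7 fail=1; on 'a' 1→0 → fail=1;  out ∅∪∅=∅
  n13('abc'): parent n12 fail=6; on 'c' 6→0 → fail=18;  out ∅∪{6}={6}
  n4('adaa'): parent n3 fail=1; on 'a' 1→0 → fail=1;  out ∅∪∅=∅
  n9('baab'): parent n8 fail=1; on 'b' 1 → fail=12;  out ∅∪∅=∅
  n14('abcc'): parent n13 fail=18; on 'c' 18→0 → fail=18;  out ∅∪{6}={6}
  n5('adaad'): parent n4 fail=1; on 'd' 1 → fail=2;  out {0}∪{3}={0,3}
  n10('baabc'): parent n9 fail=12; on 'c' 12 → fail=13;  out {1}∪{6}={1,6}
  n15('abccb'): parent n14 fail=18; on 'b' 18→0 → fail=6;  out {4}∪∅={4}

Scan:
pos 0 'd': at 16
pos 1 'a': at 1 (via fail)
pos 2 'b': at 12
pos 3 'a': at 7 (via fail)
pos 4 'a': at 8
pos 5 'b': at 9
pos 6 'c': at 10  → match P1@[2:6],P6@[6:6]
pos 7 'c': at 14 (via fail)  → match P6@[7:7]
pos 8 'd': at 16 (via fail)
pos 9 'a': at 1 (via fail)
pos 10 'b': at 12
pos 11 'c': at 13  → match P6@[11:11]
pos 12 'c': at 14  → match P6@[12:12]
pos 13 'b': at 15  → match P4@[9:13]
pos 14 'a': at 7 (via fail)
pos 15 'd': at 2 (via fail)  → match P3@[14:15]
pos 16 'a': at 3
pos 17 'a': at 4
pos 18 'd': at 5  → match P0@[14:18],P3@[17:18]
pos 19 'b': at 17 (via fail)  → match P5@[18:19]
pos 20 'b': at 11 (via fail)  → match P2@[19:20]
pos 21 'a': at 7 (via fail)
pos 22 'a': at 8
pos 23 'b': at 9
pos 24 'c': at 10  → match P1@[20:24],P6@[24:24]
pos 25 'b': at 6 (via fail)
pos 26 'b': at 11  → match P2@[25:26]
pos 27 'b': at 11 (via fail)  → match P2@[26:27]
pos 28 'b': at 11 (via fail)  → match P2@[27:28]
pos 29 'c': at 18 (via fail)  → match P6@[29:29]
pos 30 'c': at 18 (via fail)  → match P6@[30:30]
pos 31 'b': at 6 (via fail)
pos 32 'a': at 7

Matches: [[6,1],[6,6],[7,6],[11,6],[12,6],[13,4],[15,3],[18,0],[18,3],[19,5],[20,2],[24,1],[24,6],[26,2],[27,2],[28,2],[29,6],[30,6]]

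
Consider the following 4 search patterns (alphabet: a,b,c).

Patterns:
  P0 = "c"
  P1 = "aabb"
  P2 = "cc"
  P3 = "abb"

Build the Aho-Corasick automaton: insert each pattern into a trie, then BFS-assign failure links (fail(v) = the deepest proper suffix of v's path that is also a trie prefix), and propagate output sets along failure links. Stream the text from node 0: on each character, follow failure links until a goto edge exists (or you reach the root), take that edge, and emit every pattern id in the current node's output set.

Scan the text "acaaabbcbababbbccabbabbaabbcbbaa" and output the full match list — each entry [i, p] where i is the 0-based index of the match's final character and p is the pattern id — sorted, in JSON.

Construct AC machine:
Trie nodes:
  n0 'ε': a→2 c→1
  n1 'c': c→6  ←P0
  n2 'a': a→3 b→7
  n3 'aa': b→4
  n4 'aab': b→5
  n5 'aabb': ·  ←P1
  n6 'cc': ·  ←P2
  n7 'ab': b→8
  n8 'abb': ·  ←P3

BFS fail/out derivation:
  n1('c'): parent n0 fail=0; on 'c' 0 → fail=0;  out {0}∪∅={0}
  n2('a'): parent n0 fail=0; on 'a' 0 → fail=0;  out ∅∪∅=∅
  n3('aa'): parent n2 fail=0; on 'a' 0 → fail=2;  out ∅∪∅=∅
  n6('cc'): parent n1 fail=0; on 'c' 0 → fail=1;  out {2}∪{0}={0,2}
  n7('ab'): parent n2 fail=0; on 'b' 0 → fail=0;  out ∅∪∅=∅
  n4('aab'): parent n3 fail=2; on 'b' 2 → fail=7;  out ∅∪∅=∅
  n8('abb'): parent n7 fail=0; on 'b' 0 → fail=0;  out {3}∪∅={3}
  n5('aabb'): parent n4 fail=7; on 'b' 7 → fail=8;  out {1}∪{3}={1,3}

Scan:
[0] read 'a'  n0⇒n2
[1] read 'c'  n2⇒n1 (fail-walked)  emit P0@[1:1]
[2] read 'a'  n1⇒n2 (fail-walked)
[3] read 'a'  n2⇒n3
[4] read 'a'  n3⇒n3 (fail-walked)
[5] read 'b'  n3⇒n4
[6] read 'b'  n4⇒n5  emit P1@[3:6],P3@[4:6]
[7] read 'c'  n5⇒n1 (fail-walked)  emit P0@[7:7]
[8] read 'b'  n1⇒n0 (fail-walked)
[9] read 'a'  n0⇒n2
[10] read 'b'  n2⇒n7
[11] read 'a'  n7⇒n2 (fail-walked)
[12] read 'b'  n2⇒n7
[13] read 'b'  n7⇒n8  emit P3@[11:13]
[14] read 'b'  n8⇒n0 (fail-walked)
[15] read 'c'  n0⇒n1  emit P0@[15:15]
[16] read 'c'  n1⇒n6  emit P0@[16:16],P2@[15:16]
[17] read 'a'  n6⇒n2 (fail-walked)
[18] read 'b'  n2⇒n7
[19] read 'b'  n7⇒n8  emit P3@[17:19]
[20] read 'a'  n8⇒n2 (fail-walked)
[21] read 'b'  n2⇒n7
[22] read 'b'  n7⇒n8  emit P3@[20:22]
[23] read 'a'  n8⇒n2 (fail-walked)
[24] read 'a'  n2⇒n3
[25] read 'b'  n3⇒n4
[26] read 'b'  n4⇒n5  emit P1@[23:26],P3@[24:26]
[27] read 'c'  n5⇒n1 (fail-walked)  emit P0@[27:27]
[28] read 'b'  n1⇒n0 (fail-walked)
[29] read 'b'  n0⇒n0
[30] read 'a'  n0⇒n2
[31] read 'a'  n2⇒n3

Result: [[1,0],[6,1],[6,3],[7,0],[13,3],[15,0],[16,0],[16,2],[19,3],[22,3],[26,1],[26,3],[27,0]]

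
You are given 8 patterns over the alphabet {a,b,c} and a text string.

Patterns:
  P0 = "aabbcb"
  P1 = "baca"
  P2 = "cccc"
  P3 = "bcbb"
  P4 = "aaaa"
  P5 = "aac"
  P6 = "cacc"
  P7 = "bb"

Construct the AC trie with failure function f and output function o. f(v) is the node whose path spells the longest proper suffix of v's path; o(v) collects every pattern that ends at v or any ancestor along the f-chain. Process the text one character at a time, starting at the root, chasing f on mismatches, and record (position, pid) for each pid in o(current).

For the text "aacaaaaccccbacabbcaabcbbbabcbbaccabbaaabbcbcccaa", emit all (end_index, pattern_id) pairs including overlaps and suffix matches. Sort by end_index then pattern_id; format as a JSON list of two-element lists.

Build:
Trie (insert patterns):
  n0 'ε': a→1 b→7 c→11
  n1 'a': a→2
  n2 'aa': a→18 b→3 c→20
  n3 'aab': b→4
  n4 'aabb': c→5
  n5 'aabbc': b→6
  n6 'aabbcb': ·  ←P0
  n7 'b': a→8 b→24 c→15
  n8 'ba': c→9
  n9 'bac': a→10
  n10 'baca': ·  ←P1
  n11 'c': a→21 c→12
  n12 'cc': c→13
  n13 'ccc': c→14
  n14 'cccc': ·  ←P2
  n15 'bc': b→16
  n16 'bcb': b→17
  n17 'bcbb': ·  ←P3
  n18 'aaa': a→19
  n19 'aaaa': ·  ←P4
  n20 'aac': ·  ←P5
  n21 'ca': c→22
  n22 'cac': c→23
  n23 'cacc': ·  ←P6
  n24 'bb': ·  ←P7

BFS fail/out derivation:
  n1('a'): parent n0 fail=0; on 'a' 0 → fail=0;  out ∅∪∅=∅
  n7('b'): parent n0 fail=0; on 'b' 0 → fail=0;  out ∅∪∅=∅
  n11('c'): parent n0 fail=0; on 'c' 0 → fail=0;  out ∅∪∅=∅
  n2('aa'): parent n1 fail=0; on 'a' 0 → fail=1;  out ∅∪∅=∅
  n8('ba'): parent n7 fail=0; on 'a' 0 → fail=1;  out ∅∪∅=∅
  n12('cc'): parent n11 fail=0; on 'c' 0 → fail=11;  out ∅∪∅=∅
  n15('bc'): parent n7 fail=0; on 'c' 0 → fail=11;  out ∅∪∅=∅
  n21('ca'): parent n11 fail=0; on 'a' 0 → fail=1;  out ∅∪∅=∅
  n24('bb'): parent n7 fail=0; on 'b' 0 → fail=7;  out {7}∪∅={7}
  n3('aab'): parent n2 fail=1; on 'b' 1→0 → fail=7;  out ∅∪∅=∅
  n9('bac'): parent n8 fail=1; on 'c' 1→0 → fail=11;  out ∅∪∅=∅
  n13('ccc'): parent n12 fail=11; on 'c' 11 → fail=12;  out ∅∪∅=∅
  n16('bcb'): parent n15 fail=11; on 'b' 11→0 → fail=7;  out ∅∪∅=∅
  n18('aaa'): parent n2 fail=1; on 'a' 1 → fail=2;  out ∅∪∅=∅
  n20('aac'): parent n2 fail=1; on 'c' 1→0 → fail=11;  out {5}∪∅={5}
  n22('cac'): parent n21 fail=1; on 'c' 1→0 → fail=11;  out ∅∪∅=∅
  n4('aabb'): parent n3 fail=7; on 'b' 7 → fail=24;  out ∅∪{7}={7}
  n10('baca'): parent n9 fail=11; on 'a' 11 → fail=21;  out {1}∪∅={1}
  n14('cccc'): parent n13 fail=12; on 'c' 12 → fail=13;  out {2}∪∅={2}
  n17('bcbb'): parent n16 fail=7; on 'b' 7 → fail=24;  out {3}∪{7}={3,7}
  n19('aaaa'): parent n18 fail=2; on 'a' 2 → fail=18;  out {4}∪∅={4}
  n23('cacc'): parent n22 fail=11; on 'c' 11 → fail=12;  out {6}∪∅={6}
  n5('aabbc'): parent n4 fail=24; on 'c' 24→7 → fail=15;  out ∅∪∅=∅
  n6('aabbcb'): parent n5 fail=15; on 'b' 15 → fail=16;  out {0}∪∅={0}

Scan:
i=0 'a': node 0→1
i=1 'a': node 1→2
i=2 'c': node 2→20  ** P5@[0:2]
i=3 'a': node 20→21 (via fail)
i=4 'a': node 21→2 (via fail)
i=5 'a': node 2→18
i=6 'a': node 18→19  ** P4@[3:6]
i=7 'c': node 19→20 (via fail)  ** P5@[5:7]
i=8 'c': node 20→12 (via fail)
i=9 'c': node 12→13
i=10 'c': node 13→14  ** P2@[7:10]
i=11 'b': node 14→7 (via fail)
i=12 'a': node 7→8
i=13 'c': node 8→9
i=14 'a': node 9→10  ** P1@[11:14]
i=15 'b': node 10→7 (via fail)
i=16 'b': node 7→24  ** P7@[15:16]
i=17 'c': node 24→15 (via fail)
i=18 'a': node 15→21 (via fail)
i=19 'a': node 21→2 (via fail)
i=20 'b': node 2→3
i=21 'c': node 3→15 (via fail)
i=22 'b': node 15→16
i=23 'b': node 16→17  ** P3@[20:23],P7@[22:23]
i=24 'b': node 17→24 (via fail)  ** P7@[23:24]
i=25 'a': node 24→8 (via fail)
i=26 'b': node 8→7 (via fail)
i=27 'c': node 7→15
i=28 'b': node 15→16
i=29 'b': node 16→17  ** P3@[26:29],P7@[28:29]
i=30 'a': node 17→8 (via fail)
i=31 'c': node 8→9
i=32 'c': node 9→12 (via fail)
i=33 'a': node 12→21 (via fail)
i=34 'b': node 21→7 (via fail)
i=35 'b': node 7→24  ** P7@[34:35]
i=36 'a': node 24→8 (via fail)
i=37 'a': node 8→2 (via fail)
i=38 'a': node 2→18
i=39 'b': node 18→3 (via fail)
i=40 'b': node 3→4  ** P7@[39:40]
i=41 'c': node 4→5
i=42 'b': node 5→6  ** P0@[37:42]
i=43 'c': node 6→15 (via fail)
i=44 'c': node 15→12 (via fail)
i=45 'c': node 12→13
i=46 'a': node 13→21 (via fail)
i=47 'a': node 21→2 (via fail)

Matches: [[2,5],[6,4],[7,5],[10,2],[14,1],[16,7],[23,3],[23,7],[24,7],[29,3],[29,7],[35,7],[40,7],[42,0]]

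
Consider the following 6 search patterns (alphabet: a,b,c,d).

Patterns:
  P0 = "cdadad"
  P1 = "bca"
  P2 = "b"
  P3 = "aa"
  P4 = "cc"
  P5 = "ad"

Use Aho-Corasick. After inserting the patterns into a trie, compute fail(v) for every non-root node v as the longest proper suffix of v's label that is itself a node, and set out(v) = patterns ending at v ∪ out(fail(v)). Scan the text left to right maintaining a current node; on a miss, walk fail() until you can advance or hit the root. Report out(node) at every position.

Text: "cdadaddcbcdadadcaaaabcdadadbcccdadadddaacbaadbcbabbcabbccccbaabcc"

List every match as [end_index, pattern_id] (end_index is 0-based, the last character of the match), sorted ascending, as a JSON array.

Build:
Trie (insert patterns):
  n0 'ε': a→10 b→7 c→1
  n1 'c': c→12 d→2
  n2 'cd': a→3
  n3 'cda': d→4
  n4 'cdad': a→5
  n5 'cdada': d→6
  n6 'cdadad': ·  [P0 ends]
  n7 'b': c→8  [P2 ends]
  n8 'bc': a→9
  n9 'bca': ·  [P1 ends]
  n10 'a': a→11 d→13
  n11 'aa': ·  [P3 ends]
  n12 'cc': ·  [P4 ends]
  n13 'ad': ·  [P5 ends]

BFS fail/out derivation:
  n1('c'): parent n0 fail=0; on 'c' 0 → fail=0;  out ∅∪∅=∅
  n7('b'): parent n0 fail=0; on 'b' 0 → fail=0;  out {2}∪∅={2}
  n10('a'): parent n0 fail=0; on 'a' 0 → fail=0;  out ∅∪∅=∅
  n2('cd'): parent n1 fail=0; on 'd' 0 → fail=0;  out ∅∪∅=∅
  n8('bc'): parent n7 fail=0; on 'c' 0 → fail=1;  out ∅∪∅=∅
  n11('aa'): parent n10 fail=0; on 'a' 0 → fail=10;  out {3}∪∅={3}
  n12('cc'): parent n1 fail=0; on 'c' 0 → fail=1;  out {4}∪∅={4}
  n13('ad'): parent n10 fail=0; on 'd' 0 → fail=0;  out {5}∪∅={5}
  n3('cda'): parent n2 fail=0; on 'a' 0 → fail=10;  out ∅∪∅=∅
  n9('bca'): parent n8 fail=1; on 'a' 1→0 → fail=10;  out {1}∪∅={1}
  n4('cdad'): parent n3 fail=10; on 'd' 10 → fail=13;  out ∅∪{5}={5}
  n5('cdada'): parent n4 fail=13; on 'a' 13→0 → fail=10;  out ∅∪∅=∅
  n6('cdadad'): parent n5 fail=10; on 'd' 10 → fail=13;  out {0}∪{5}={0,5}

Scan:
i=0 'c': node 0→1
i=1 'd': node 1→2
i=2 'a': node 2→3
i=3 'd': node 3→4  emit P5@[2:3]
i=4 'a': node 4→5
i=5 'd': node 5→6  emit P0@[0:5],P5@[4:5]
i=6 'd': node 6→0 (fail-walked)
i=7 'c': node 0→1
i=8 'b': node 1→7 (fail-walked)  emit P2@[8:8]
i=9 'c': node 7→8
i=10 'd': node 8→2 (fail-walked)
i=11 'a': node 2→3
i=12 'd': node 3→4  emit P5@[11:12]
i=13 'a': node 4→5
i=14 'd': node 5→6  emit P0@[9:14],P5@[13:14]
i=15 'c': node 6→1 (fail-walked)
i=16 'a': node 1→10 (fail-walked)
i=17 'a': node 10→11  emit P3@[16:17]
i=18 'a': node 11→11 (fail-walked)  emit P3@[17:18]
i=19 'a': node 11→11 (fail-walked)  emit P3@[18:19]
i=20 'b': node 11→7 (fail-walked)  emit P2@[20:20]
i=21 'c': node 7→8
i=22 'd': node 8→2 (fail-walked)
i=23 'a': node 2→3
i=24 'd': node 3→4  emit P5@[23:24]
i=25 'a': node 4→5
i=26 'd': node 5→6  emit P0@[21:26],P5@[25:26]
i=27 'b': node 6→7 (fail-walked)  emit P2@[27:27]
i=28 'c': node 7→8
i=29 'c': node 8→12 (fail-walked)  emit P4@[28:29]
i=30 'c': node 12→12 (fail-walked)  emit P4@[29:30]
i=31 'd': node 12→2 (fail-walked)
i=32 'a': node 2→3
i=33 'd': node 3→4  emit P5@[32:33]
i=34 'a': node 4→5
i=35 'd': node 5→6  emit P0@[30:35],P5@[34:35]
i=36 'd': node 6→0 (fail-walked)
i=37 'd': node 0→0
i=38 'a': node 0→10
i=39 'a': node 10→11  emit P3@[38:39]
i=40 'c': node 11→1 (fail-walked)
i=41 'b': node 1→7 (fail-walked)  emit P2@[41:41]
i=42 'a': node 7→10 (fail-walked)
i=43 'a': node 10→11  emit P3@[42:43]
i=44 'd': node 11→13 (fail-walked)  emit P5@[43:44]
i=45 'b': node 13→7 (fail-walked)  emit P2@[45:45]
i=46 'c': node 7→8
i=47 'b': node 8→7 (fail-walked)  emit P2@[47:47]
i=48 'a': node 7→10 (fail-walked)
i=49 'b': node 10→7 (fail-walked)  emit P2@[49:49]
i=50 'b': node 7→7 (fail-walked)  emit P2@[50:50]
i=51 'c': node 7→8
i=52 'a': node 8→9  emit P1@[50:52]
i=53 'b': node 9→7 (fail-walked)  emit P2@[53:53]
i=54 'b': node 7→7 (fail-walked)  emit P2@[54:54]
i=55 'c': node 7→8
i=56 'c': node 8→12 (fail-walked)  emit P4@[55:56]
i=57 'c': node 12→12 (fail-walked)  emit P4@[56:57]
i=58 'c': node 12→12 (fail-walked)  emit P4@[57:58]
i=59 'b': node 12→7 (fail-walked)  emit P2@[59:59]
i=60 'a': node 7→10 (fail-walked)
i=61 'a': node 10→11  emit P3@[60:61]
i=62 'b': node 11→7 (fail-walked)  emit P2@[62:62]
i=63 'c': node 7→8
i=64 'c': node 8→12 (fail-walked)  emit P4@[63:64]

All matches (sorted): [[3,5],[5,0],[5,5],[8,2],[12,5],[14,0],[14,5],[17,3],[18,3],[19,3],[20,2],[24,5],[26,0],[26,5],[27,2],[29,4],[30,4],[33,5],[35,0],[35,5],[39,3],[41,2],[43,3],[44,5],[45,2],[47,2],[49,2],[50,2],[52,1],[53,2],[54,2],[56,4],[57,4],[58,4],[59,2],[61,3],[62,2],[64,4]]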